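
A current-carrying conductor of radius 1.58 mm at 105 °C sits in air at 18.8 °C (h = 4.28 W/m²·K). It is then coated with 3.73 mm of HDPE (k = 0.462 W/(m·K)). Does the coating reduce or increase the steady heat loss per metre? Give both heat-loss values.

Critical radius for a cylinder: r_cr = k/h = 0.108 m = 10.8 cm.
Outer radius after coating: r₂ = 0.00158 + 0.00373 = 0.00531 m.
Since r₁ < r_cr and r₂ ≤ r_cr, the coating moves toward the maximum at r_cr — heat loss rises.
Bare: R = 1/(2πr₁h) = 23.54 m·K/W; Q = 86.2/23.54 = 3.66 W/m.
Coated: R = R_cond + R_conv = 7.421 m·K/W; Q = 86.2/7.421 = 11.6 W/m.

increases: 3.66 → 11.6 W/m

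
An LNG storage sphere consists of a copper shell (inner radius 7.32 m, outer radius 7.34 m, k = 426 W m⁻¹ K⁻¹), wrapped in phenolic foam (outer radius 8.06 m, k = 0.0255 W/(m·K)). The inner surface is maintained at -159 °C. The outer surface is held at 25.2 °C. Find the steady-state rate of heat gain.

Resistance network (inner→outer):
  R_copper = (1/7.32 − 1/7.34)/(4πk) = 3.722×10^-4/(4π·426) = 6.953×10^-8 K/W
  R_phenolic foam = (1/7.34 − 1/8.06)/(4πk) = 0.01217/(4π·0.0255) = 0.03798 K/W
ΣR = 6.953×10^-8 + 0.03798 = 0.03798 K/W
Q = ΔT/ΣR = (-159 °C − 25.2 °C)/0.03798 = -4850 W
(Negative Q ⇒ heat flows inward; heat gain = 4850 W.)

Q = 4850 W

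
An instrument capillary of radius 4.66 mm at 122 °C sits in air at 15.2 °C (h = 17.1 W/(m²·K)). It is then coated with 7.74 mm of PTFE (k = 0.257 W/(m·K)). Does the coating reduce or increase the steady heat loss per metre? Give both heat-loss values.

increases: 53.5 → 78.7 W/m

Critical radius for a cylinder: r_cr = k/h = 0.0150 m = 1.50 cm.
Outer radius after coating: r₂ = 0.00466 + 0.00774 = 0.01240 m.
Since r₁ < r_cr and r₂ ≤ r_cr, the coating moves toward the maximum at r_cr — heat loss rises.
Bare: R = 1/(2πr₁h) = 1.997 m·K/W; Q = 106.8/1.997 = 53.5 W/m.
Coated: R = R_cond + R_conv = 1.357 m·K/W; Q = 106.8/1.357 = 78.7 W/m.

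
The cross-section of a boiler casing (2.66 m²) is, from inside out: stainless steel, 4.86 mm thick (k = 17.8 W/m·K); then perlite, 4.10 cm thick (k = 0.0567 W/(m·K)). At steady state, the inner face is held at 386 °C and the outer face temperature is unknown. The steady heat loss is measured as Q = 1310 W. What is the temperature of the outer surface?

T_out = 29.8 °C

Series resistances:
  R_stainless steel = L/(kA) = 0.00486/(17.8·2.66) = 1.026×10^-4 K/W
  R_perlite = L/(kA) = 0.0410/(0.0567·2.66) = 0.2718 K/W
ΣR = 0.2719 K/W
ΔT = Q·ΣR = 1310 × 0.2719 = 356.2 K
Heat flows outward, so T_out = T_in − ΔT = 386 − 356.2 = 29.8 °C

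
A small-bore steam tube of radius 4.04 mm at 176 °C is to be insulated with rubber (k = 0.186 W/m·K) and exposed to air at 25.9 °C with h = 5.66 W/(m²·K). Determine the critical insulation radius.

r_cr = 3.29 cm

For a cylinder, r_cr = k_ins/h = 0.186/5.66 = 0.0329 m = 3.29 cm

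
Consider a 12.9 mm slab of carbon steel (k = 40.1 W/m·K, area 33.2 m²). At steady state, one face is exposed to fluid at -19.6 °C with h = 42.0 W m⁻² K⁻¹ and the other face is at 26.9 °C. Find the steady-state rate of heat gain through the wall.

Treat each layer as a resistance in series:
  R_conv,in = 1/(hA) = 1/(42.0·33.2) = 7.172×10^-4 K/W
  R_carbon steel = L/(kA) = 0.0129/(40.1·33.2) = 9.690×10^-6 K/W
ΣR = 7.172×10^-4 + 9.690×10^-6 = 7.269×10^-4 K/W
Q = ΔT/ΣR = (-19.6 °C − 26.9 °C)/7.269×10^-4 = -64000 W
(Negative Q ⇒ heat flows inward; heat gain = 64000 W.)

Q = 64.0 kW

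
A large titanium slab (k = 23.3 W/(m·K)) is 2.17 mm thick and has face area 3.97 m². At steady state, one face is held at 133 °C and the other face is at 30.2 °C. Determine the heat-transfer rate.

Q = 4380 kW

Q = kA·ΔT/L = 23.3 × 3.97 × |133 °C − 30.2 °C| / 0.00217 = 4.38×10^6 W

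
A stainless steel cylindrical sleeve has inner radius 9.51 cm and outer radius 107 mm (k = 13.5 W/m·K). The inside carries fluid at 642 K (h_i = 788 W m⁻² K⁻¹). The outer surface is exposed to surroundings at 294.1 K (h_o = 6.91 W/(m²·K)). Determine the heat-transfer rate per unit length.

Q' = 1590 W/m

Treat each layer as a resistance in series:
  R'_conv,in = 1/(2πr h) = 1/(2π·0.0951·788) = 0.002124 m·K/W
  R'_stainless steel = ln(0.107/0.0951)/(2πk) = 0.1179/(2π·13.5) = 0.001390 m·K/W
  R'_conv,out = 1/(2πr h) = 1/(2π·0.107·6.91) = 0.2153 m·K/W
ΣR = 0.002124 + 0.001390 + 0.2153 = 0.2188 m·K/W
Q' = ΔT/ΣR = (642 K − 294.1 K)/0.2188 = 1590 W/m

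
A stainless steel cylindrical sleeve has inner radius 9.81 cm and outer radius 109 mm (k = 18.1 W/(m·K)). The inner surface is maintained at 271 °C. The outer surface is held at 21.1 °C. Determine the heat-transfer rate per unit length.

Q' = 270 kW/m

Q' = 2πk·ΔT/ln(r₂/r₁) = 2π × 18.1 × 249.9 / ln(0.109/0.0981) = 2.70×10^5 W/m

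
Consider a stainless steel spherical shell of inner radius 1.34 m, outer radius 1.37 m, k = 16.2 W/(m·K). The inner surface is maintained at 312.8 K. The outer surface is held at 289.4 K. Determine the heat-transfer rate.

Q = 4πk·ΔT/(1/r₁ − 1/r₂) = 4π × 16.2 × 23.4 / (1/1.34 − 1/1.37) = 2.92×10^5 W

Q = 2.92×10^5 W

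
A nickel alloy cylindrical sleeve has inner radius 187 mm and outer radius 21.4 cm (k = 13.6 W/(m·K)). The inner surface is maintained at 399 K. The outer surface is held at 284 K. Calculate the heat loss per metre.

Q' = 2πk·ΔT/ln(r₂/r₁) = 2π × 13.6 × 115 / ln(0.214/0.187) = 72900 W/m

Q' = 72900 W/m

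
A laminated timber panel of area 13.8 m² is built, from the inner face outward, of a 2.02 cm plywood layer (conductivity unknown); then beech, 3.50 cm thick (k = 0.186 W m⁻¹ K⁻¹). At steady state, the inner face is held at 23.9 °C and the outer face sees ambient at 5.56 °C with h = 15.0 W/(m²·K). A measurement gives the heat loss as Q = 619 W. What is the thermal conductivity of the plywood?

k = 0.131 W/m·K

ΣR = ΔT/Q = |23.9 − 5.56|/619 = 0.02963 K/W
Known resistances:
  R_beech = L/(kA) = 0.0350/(0.186·13.8) = 0.01364 K/W
  R_conv,out = 1/(hA) = 1/(15.0·13.8) = 0.004831 K/W
R_plywood = ΣR − ΣR_known = 0.02963 − 0.01847 = 0.01116 K/W
L/(kA) = 0.01116 ⇒ k = 0.0202/(0.01116·13.8) = 0.131 W/m·K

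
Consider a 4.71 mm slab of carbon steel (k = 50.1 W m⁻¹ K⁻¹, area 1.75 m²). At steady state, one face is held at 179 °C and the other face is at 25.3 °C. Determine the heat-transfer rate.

Q = 2.86×10^6 W

Q = kA·ΔT/L = 50.1 × 1.75 × |179 °C − 25.3 °C| / 0.00471 = 2.86×10^6 W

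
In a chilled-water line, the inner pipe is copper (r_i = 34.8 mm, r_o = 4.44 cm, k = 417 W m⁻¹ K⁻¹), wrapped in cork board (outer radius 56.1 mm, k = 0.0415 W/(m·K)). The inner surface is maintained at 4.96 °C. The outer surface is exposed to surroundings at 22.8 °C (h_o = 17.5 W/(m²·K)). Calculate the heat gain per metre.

Q' = 16.8 W/m

Series thermal resistances, inner to outer:
  R'_copper = ln(0.0444/0.0348)/(2πk) = 0.2436/(2π·417) = 9.298×10^-5 m·K/W
  R'_cork board = ln(0.0561/0.0444)/(2πk) = 0.2339/(2π·0.0415) = 0.8970 m·K/W
  R'_conv,out = 1/(2πr h) = 1/(2π·0.0561·17.5) = 0.1621 m·K/W
ΣR = 9.298×10^-5 + 0.8970 + 0.1621 = 1.059 m·K/W
Q' = ΔT/ΣR = (4.96 °C − 22.8 °C)/1.059 = -16.8 W/m
(Negative Q' ⇒ heat flows inward; heat gain = 16.8 W/m.)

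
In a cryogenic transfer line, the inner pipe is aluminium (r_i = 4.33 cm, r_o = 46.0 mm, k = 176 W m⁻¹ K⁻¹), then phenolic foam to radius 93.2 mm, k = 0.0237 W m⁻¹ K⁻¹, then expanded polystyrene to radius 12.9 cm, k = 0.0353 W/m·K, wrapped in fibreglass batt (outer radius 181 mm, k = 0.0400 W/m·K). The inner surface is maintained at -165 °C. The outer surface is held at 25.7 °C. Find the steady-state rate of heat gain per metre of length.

Q' = 25.2 W/m

Series thermal resistances, inner to outer:
  R'_aluminium = ln(0.0460/0.0433)/(2πk) = 0.06049/(2π·176) = 5.470×10^-5 m·K/W
  R'_phenolic foam = ln(0.0932/0.0460)/(2πk) = 0.7061/(2π·0.0237) = 4.742 m·K/W
  R'_expanded polystyrene = ln(0.129/0.0932)/(2πk) = 0.3251/(2π·0.0353) = 1.466 m·K/W
  R'_fibreglass batt = ln(0.181/0.129)/(2πk) = 0.3387/(2π·0.0400) = 1.348 m·K/W
ΣR = 5.470×10^-5 + 4.742 + 1.466 + 1.348 = 7.556 m·K/W
Q' = ΔT/ΣR = (-165 °C − 25.7 °C)/7.556 = -25.2 W/m
(Negative Q' ⇒ heat flows inward; heat gain = 25.2 W/m.)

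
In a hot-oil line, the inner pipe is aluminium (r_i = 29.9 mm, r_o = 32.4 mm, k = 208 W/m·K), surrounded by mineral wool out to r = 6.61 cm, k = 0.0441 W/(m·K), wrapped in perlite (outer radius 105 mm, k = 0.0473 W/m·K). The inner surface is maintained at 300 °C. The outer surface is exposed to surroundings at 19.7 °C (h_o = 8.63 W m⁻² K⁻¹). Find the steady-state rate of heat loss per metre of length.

Q' = 65.1 W/m

Series thermal resistances, inner to outer:
  R'_aluminium = ln(0.0324/0.0299)/(2πk) = 0.08030/(2π·208) = 6.144×10^-5 m·K/W
  R'_mineral wool = ln(0.0661/0.0324)/(2πk) = 0.7130/(2π·0.0441) = 2.573 m·K/W
  R'_perlite = ln(0.105/0.0661)/(2πk) = 0.4628/(2π·0.0473) = 1.557 m·K/W
  R'_conv,out = 1/(2πr h) = 1/(2π·0.105·8.63) = 0.1756 m·K/W
ΣR = 6.144×10^-5 + 2.573 + 1.557 + 0.1756 = 4.306 m·K/W
Q' = ΔT/ΣR = (300 °C − 19.7 °C)/4.306 = 65.1 W/m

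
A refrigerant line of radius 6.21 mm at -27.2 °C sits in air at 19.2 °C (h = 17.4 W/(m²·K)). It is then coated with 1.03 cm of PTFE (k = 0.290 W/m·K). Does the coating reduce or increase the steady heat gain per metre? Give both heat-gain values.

increases: 31.5 → 42.5 W/m

Critical radius for a cylinder: r_cr = k/h = 0.0167 m = 1.67 cm.
Outer radius after coating: r₂ = 0.00621 + 0.0103 = 0.01651 m.
Since r₁ < r_cr and r₂ ≤ r_cr, the coating moves toward the maximum at r_cr — heat gain rises.
Bare: R = 1/(2πr₁h) = 1.473 m·K/W; Q = 46.4/1.473 = 31.5 W/m.
Coated: R = R_cond + R_conv = 1.091 m·K/W; Q = 46.4/1.091 = 42.5 W/m.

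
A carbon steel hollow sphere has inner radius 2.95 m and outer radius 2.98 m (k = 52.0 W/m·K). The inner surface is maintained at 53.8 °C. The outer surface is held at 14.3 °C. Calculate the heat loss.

Q = 7560 kW

Q = 4πk·ΔT/(1/r₁ − 1/r₂) = 4π × 52.0 × 39.5 / (1/2.95 − 1/2.98) = 7.56×10^6 W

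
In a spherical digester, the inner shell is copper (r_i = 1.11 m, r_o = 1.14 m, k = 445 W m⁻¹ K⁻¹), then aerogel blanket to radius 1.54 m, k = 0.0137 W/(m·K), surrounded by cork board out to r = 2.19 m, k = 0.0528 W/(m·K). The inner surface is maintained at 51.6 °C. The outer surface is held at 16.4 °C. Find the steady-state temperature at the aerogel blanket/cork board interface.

Series thermal resistances, inner to outer:
  R_copper = (1/1.11 − 1/1.14)/(4πk) = 0.02371/(4π·445) = 4.240×10^-6 K/W
  R_aerogel blanket = (1/1.14 − 1/1.54)/(4πk) = 0.2278/(4π·0.0137) = 1.323 K/W
  R_cork board = (1/1.54 − 1/2.19)/(4πk) = 0.1927/(4π·0.0528) = 0.2905 K/W
ΣR = 4.240×10^-6 + 1.323 + 0.2905 = 1.614 K/W
Q = ΔT/ΣR = (51.6 °C − 16.4 °C)/1.614 = 21.81 W
From the inner boundary to the aerogel blanket/cork board interface, ΣR_partial = 1.323 K/W.
T_interface = T_in − Q·ΣR_partial = 51.6 °C − (21.81)(1.323) = 22.7 °C

T = 22.7 °C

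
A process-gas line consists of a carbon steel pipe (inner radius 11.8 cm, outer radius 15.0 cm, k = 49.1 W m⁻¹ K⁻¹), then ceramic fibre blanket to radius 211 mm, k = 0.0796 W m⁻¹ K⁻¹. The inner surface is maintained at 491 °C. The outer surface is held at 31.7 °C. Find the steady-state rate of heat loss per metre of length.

Treat each layer as a resistance in series:
  R'_carbon steel = ln(0.150/0.118)/(2πk) = 0.2400/(2π·49.1) = 7.778×10^-4 m·K/W
  R'_ceramic fibre blanket = ln(0.211/0.150)/(2πk) = 0.3412/(2π·0.0796) = 0.6823 m·K/W
ΣR = 7.778×10^-4 + 0.6823 = 0.6831 m·K/W
Q' = ΔT/ΣR = (491 °C − 31.7 °C)/0.6831 = 672 W/m

Q' = 672 W/m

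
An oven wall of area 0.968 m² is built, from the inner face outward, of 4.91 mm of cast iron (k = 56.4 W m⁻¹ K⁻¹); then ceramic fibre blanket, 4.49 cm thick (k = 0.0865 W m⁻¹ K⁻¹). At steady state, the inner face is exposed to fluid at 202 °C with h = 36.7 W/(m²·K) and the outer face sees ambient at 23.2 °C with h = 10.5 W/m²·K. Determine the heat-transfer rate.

Q = 270 W

Treat each layer as a resistance in series:
  R_conv,in = 1/(hA) = 1/(36.7·0.968) = 0.02815 K/W
  R_cast iron = L/(kA) = 0.00491/(56.4·0.968) = 8.993×10^-5 K/W
  R_ceramic fibre blanket = L/(kA) = 0.0449/(0.0865·0.968) = 0.5362 K/W
  R_conv,out = 1/(hA) = 1/(10.5·0.968) = 0.09839 K/W
ΣR = 0.02815 + 8.993×10^-5 + 0.5362 + 0.09839 = 0.6628 K/W
Q = ΔT/ΣR = (202 °C − 23.2 °C)/0.6628 = 270 W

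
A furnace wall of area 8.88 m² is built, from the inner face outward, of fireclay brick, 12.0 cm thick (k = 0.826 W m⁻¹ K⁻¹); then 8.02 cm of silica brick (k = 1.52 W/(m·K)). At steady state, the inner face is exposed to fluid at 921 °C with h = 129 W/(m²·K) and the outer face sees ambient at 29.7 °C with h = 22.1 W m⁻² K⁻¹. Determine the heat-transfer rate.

Series thermal resistances, inner to outer:
  R_conv,in = 1/(hA) = 1/(129·8.88) = 8.730×10^-4 K/W
  R_fireclay brick = L/(kA) = 0.120/(0.826·8.88) = 0.01636 K/W
  R_silica brick = L/(kA) = 0.0802/(1.52·8.88) = 0.005942 K/W
  R_conv,out = 1/(hA) = 1/(22.1·8.88) = 0.005096 K/W
ΣR = 8.730×10^-4 + 0.01636 + 0.005942 + 0.005096 = 0.02827 K/W
Q = ΔT/ΣR = (921 °C − 29.7 °C)/0.02827 = 31500 W

Q = 31.5 kW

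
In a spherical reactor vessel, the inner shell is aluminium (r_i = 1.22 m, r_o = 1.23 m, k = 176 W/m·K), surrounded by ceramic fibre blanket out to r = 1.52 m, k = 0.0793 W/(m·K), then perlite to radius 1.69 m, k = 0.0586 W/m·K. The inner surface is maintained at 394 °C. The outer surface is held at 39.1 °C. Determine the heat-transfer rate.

Q = 1450 W

Resistance network (inner→outer):
  R_aluminium = (1/1.22 − 1/1.23)/(4πk) = 0.006664/(4π·176) = 3.013×10^-6 K/W
  R_ceramic fibre blanket = (1/1.23 − 1/1.52)/(4πk) = 0.1551/(4π·0.0793) = 0.1557 K/W
  R_perlite = (1/1.52 − 1/1.69)/(4πk) = 0.06618/(4π·0.0586) = 0.08987 K/W
ΣR = 3.013×10^-6 + 0.1557 + 0.08987 = 0.2456 K/W
Q = ΔT/ΣR = (394 °C − 39.1 °C)/0.2456 = 1450 W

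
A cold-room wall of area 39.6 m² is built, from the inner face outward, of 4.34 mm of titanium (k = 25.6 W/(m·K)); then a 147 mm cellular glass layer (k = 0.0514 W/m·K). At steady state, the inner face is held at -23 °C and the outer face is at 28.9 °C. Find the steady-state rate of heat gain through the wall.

Q = 719 W

Resistance network (inner→outer):
  R_titanium = L/(kA) = 0.00434/(25.6·39.6) = 4.281×10^-6 K/W
  R_cellular glass = L/(kA) = 0.147/(0.0514·39.6) = 0.07222 K/W
ΣR = 4.281×10^-6 + 0.07222 = 0.07222 K/W
Q = ΔT/ΣR = (-23 °C − 28.9 °C)/0.07222 = -719 W
(Negative Q ⇒ heat flows inward; heat gain = 719 W.)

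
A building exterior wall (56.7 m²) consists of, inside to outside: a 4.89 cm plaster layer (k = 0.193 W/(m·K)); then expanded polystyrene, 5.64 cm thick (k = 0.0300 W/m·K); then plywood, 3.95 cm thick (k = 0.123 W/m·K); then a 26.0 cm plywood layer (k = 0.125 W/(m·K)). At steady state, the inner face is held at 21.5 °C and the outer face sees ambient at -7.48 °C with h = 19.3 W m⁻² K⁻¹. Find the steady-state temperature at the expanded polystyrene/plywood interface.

Resistance network (inner→outer):
  R_plaster = L/(kA) = 0.0489/(0.193·56.7) = 0.004469 K/W
  R_expanded polystyrene = L/(kA) = 0.0564/(0.0300·56.7) = 0.03316 K/W
  R_plywood = L/(kA) = 0.0395/(0.123·56.7) = 0.005664 K/W
  R_plywood = L/(kA) = 0.260/(0.125·56.7) = 0.03668 K/W
  R_conv,out = 1/(hA) = 1/(19.3·56.7) = 9.138×10^-4 K/W
ΣR = 0.004469 + 0.03316 + 0.005664 + 0.03668 + 9.138×10^-4 = 0.08089 K/W
Q = ΔT/ΣR = (21.5 °C − -7.48 °C)/0.08089 = 358.3 W
From the inner boundary to the expanded polystyrene/plywood interface, ΣR_partial = 0.03763 K/W.
T_interface = T_in − Q·ΣR_partial = 21.5 °C − (358.3)(0.03763) = 8.02 °C

T = 8.02 °C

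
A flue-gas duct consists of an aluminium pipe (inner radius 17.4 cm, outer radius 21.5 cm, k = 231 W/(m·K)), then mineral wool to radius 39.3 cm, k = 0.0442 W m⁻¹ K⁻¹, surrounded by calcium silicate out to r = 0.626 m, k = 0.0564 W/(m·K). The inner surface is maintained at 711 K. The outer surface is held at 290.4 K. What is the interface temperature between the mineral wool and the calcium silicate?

T = 449 K

Treat each layer as a resistance in series:
  R'_aluminium = ln(0.215/0.174)/(2πk) = 0.2116/(2π·231) = 1.458×10^-4 m·K/W
  R'_mineral wool = ln(0.393/0.215)/(2πk) = 0.6032/(2π·0.0442) = 2.172 m·K/W
  R'_calcium silicate = ln(0.626/0.393)/(2πk) = 0.4655/(2π·0.0564) = 1.314 m·K/W
ΣR = 1.458×10^-4 + 2.172 + 1.314 = 3.486 m·K/W
Q' = ΔT/ΣR = (711 K − 290.4 K)/3.486 = 120.7 W/m
From the inner boundary to the mineral wool/calcium silicate interface, ΣR_partial = 2.172 m·K/W.
T_interface = T_in − Q'·ΣR_partial = 711 K − (120.7)(2.172) = 449 K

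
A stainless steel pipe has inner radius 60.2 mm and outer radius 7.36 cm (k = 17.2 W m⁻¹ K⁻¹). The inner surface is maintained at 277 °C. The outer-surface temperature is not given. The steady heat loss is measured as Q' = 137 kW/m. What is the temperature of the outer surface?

Series resistances:
  R'_stainless steel = ln(0.0736/0.0602)/(2πk) = 0.2010/(2π·17.2) = 0.001860 m·K/W
ΣR = 0.001860 m·K/W
ΔT = Q'·ΣR = 1.37×10^5 × 0.001860 = 254.8 K
Heat flows outward, so T_out = T_in − ΔT = 277 − 254.8 = 22.2 °C

T_out = 22.2 °C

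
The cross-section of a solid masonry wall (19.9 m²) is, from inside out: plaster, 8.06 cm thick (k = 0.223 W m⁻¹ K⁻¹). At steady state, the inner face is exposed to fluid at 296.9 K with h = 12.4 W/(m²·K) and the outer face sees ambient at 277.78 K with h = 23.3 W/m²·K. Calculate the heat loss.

Treat each layer as a resistance in series:
  R_conv,in = 1/(hA) = 1/(12.4·19.9) = 0.004053 K/W
  R_plaster = L/(kA) = 0.0806/(0.223·19.9) = 0.01816 K/W
  R_conv,out = 1/(hA) = 1/(23.3·19.9) = 0.002157 K/W
ΣR = 0.004053 + 0.01816 + 0.002157 = 0.02437 K/W
Q = ΔT/ΣR = (296.9 K − 277.78 K)/0.02437 = 785 W

Q = 785 W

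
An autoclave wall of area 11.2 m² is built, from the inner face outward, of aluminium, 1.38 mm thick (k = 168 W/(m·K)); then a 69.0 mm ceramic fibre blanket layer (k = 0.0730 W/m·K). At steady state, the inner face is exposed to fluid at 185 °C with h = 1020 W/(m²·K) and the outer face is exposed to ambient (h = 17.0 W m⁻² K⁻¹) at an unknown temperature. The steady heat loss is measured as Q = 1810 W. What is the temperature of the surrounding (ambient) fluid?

T_out = 22.6 °C

Series resistances:
  R_conv,in = 1/(hA) = 1/(1020·11.2) = 8.754×10^-5 K/W
  R_aluminium = L/(kA) = 0.00138/(168·11.2) = 7.334×10^-7 K/W
  R_ceramic fibre blanket = L/(kA) = 0.0690/(0.0730·11.2) = 0.08439 K/W
  R_conv,out = 1/(hA) = 1/(17.0·11.2) = 0.005252 K/W
ΣR = 0.08973 K/W
ΔT = Q·ΣR = 1810 × 0.08973 = 162.4 K
Heat flows outward, so T_out = T_in − ΔT = 185 − 162.4 = 22.6 °C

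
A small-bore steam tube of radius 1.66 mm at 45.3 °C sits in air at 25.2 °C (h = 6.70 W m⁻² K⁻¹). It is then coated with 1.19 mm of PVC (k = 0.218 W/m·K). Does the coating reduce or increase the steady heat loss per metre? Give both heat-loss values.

increases: 1.40 → 2.30 W/m

Critical radius for a cylinder: r_cr = k/h = 0.0325 m = 3.25 cm.
Outer radius after coating: r₂ = 0.00166 + 0.00119 = 0.00285 m.
Since r₁ < r_cr and r₂ ≤ r_cr, the coating moves toward the maximum at r_cr — heat loss rises.
Bare: R = 1/(2πr₁h) = 14.31 m·K/W; Q = 20.1/14.31 = 1.40 W/m.
Coated: R = R_cond + R_conv = 8.730 m·K/W; Q = 20.1/8.730 = 2.30 W/m.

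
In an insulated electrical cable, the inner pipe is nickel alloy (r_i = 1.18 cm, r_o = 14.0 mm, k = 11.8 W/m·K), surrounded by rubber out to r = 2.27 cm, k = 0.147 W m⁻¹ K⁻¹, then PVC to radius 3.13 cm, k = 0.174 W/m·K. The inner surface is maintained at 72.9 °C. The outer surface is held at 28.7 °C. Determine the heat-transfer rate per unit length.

Q' = 53.9 W/m

Treat each layer as a resistance in series:
  R'_nickel alloy = ln(0.0140/0.0118)/(2πk) = 0.1710/(2π·11.8) = 0.002306 m·K/W
  R'_rubber = ln(0.0227/0.0140)/(2πk) = 0.4833/(2π·0.147) = 0.5233 m·K/W
  R'_PVC = ln(0.0313/0.0227)/(2πk) = 0.3213/(2π·0.174) = 0.2938 m·K/W
ΣR = 0.002306 + 0.5233 + 0.2938 = 0.8194 m·K/W
Q' = ΔT/ΣR = (72.9 °C − 28.7 °C)/0.8194 = 53.9 W/m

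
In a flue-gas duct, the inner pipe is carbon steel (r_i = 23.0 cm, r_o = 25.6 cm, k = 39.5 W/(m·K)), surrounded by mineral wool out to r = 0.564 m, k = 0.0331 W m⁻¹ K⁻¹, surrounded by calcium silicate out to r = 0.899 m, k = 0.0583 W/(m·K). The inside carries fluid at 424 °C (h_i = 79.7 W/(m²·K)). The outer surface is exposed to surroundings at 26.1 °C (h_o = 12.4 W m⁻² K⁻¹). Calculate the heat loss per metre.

Q' = 78.1 W/m

Resistance network (inner→outer):
  R'_conv,in = 1/(2πr h) = 1/(2π·0.230·79.7) = 0.008682 m·K/W
  R'_carbon steel = ln(0.256/0.230)/(2πk) = 0.1071/(2π·39.5) = 4.315×10^-4 m·K/W
  R'_mineral wool = ln(0.564/0.256)/(2πk) = 0.7899/(2π·0.0331) = 3.798 m·K/W
  R'_calcium silicate = ln(0.899/0.564)/(2πk) = 0.4662/(2π·0.0583) = 1.273 m·K/W
  R'_conv,out = 1/(2πr h) = 1/(2π·0.899·12.4) = 0.01428 m·K/W
ΣR = 0.008682 + 4.315×10^-4 + 3.798 + 1.273 + 0.01428 = 5.094 m·K/W
Q' = ΔT/ΣR = (424 °C − 26.1 °C)/5.094 = 78.1 W/m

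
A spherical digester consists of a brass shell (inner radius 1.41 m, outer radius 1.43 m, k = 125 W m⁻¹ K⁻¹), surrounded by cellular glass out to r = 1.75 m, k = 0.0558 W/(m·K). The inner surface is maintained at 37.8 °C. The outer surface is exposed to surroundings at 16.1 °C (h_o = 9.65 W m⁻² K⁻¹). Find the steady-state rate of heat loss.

Q = 117 W

Treat each layer as a resistance in series:
  R_brass = (1/1.41 − 1/1.43)/(4πk) = 0.009919/(4π·125) = 6.315×10^-6 K/W
  R_cellular glass = (1/1.43 − 1/1.75)/(4πk) = 0.1279/(4π·0.0558) = 0.1824 K/W
  R_conv,out = 1/(4πr²h) = 1/(4π·1.75²·9.65) = 0.002693 K/W
ΣR = 6.315×10^-6 + 0.1824 + 0.002693 = 0.1851 K/W
Q = ΔT/ΣR = (37.8 °C − 16.1 °C)/0.1851 = 117 W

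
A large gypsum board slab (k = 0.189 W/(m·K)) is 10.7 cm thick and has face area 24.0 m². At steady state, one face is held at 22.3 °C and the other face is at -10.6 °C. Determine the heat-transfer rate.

Q = kA·ΔT/L = 0.189 × 24.0 × |22.3 °C − -10.6 °C| / 0.107 = 1390 W

Q = 1390 W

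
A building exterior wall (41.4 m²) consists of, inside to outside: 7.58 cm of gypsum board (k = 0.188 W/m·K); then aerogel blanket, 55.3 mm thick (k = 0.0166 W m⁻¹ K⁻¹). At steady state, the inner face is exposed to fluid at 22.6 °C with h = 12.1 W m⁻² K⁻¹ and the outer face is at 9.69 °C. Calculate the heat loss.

Treat each layer as a resistance in series:
  R_conv,in = 1/(hA) = 1/(12.1·41.4) = 0.001996 K/W
  R_gypsum board = L/(kA) = 0.0758/(0.188·41.4) = 0.009739 K/W
  R_aerogel blanket = L/(kA) = 0.0553/(0.0166·41.4) = 0.08047 K/W
ΣR = 0.001996 + 0.009739 + 0.08047 = 0.09220 K/W
Q = ΔT/ΣR = (22.6 °C − 9.69 °C)/0.09220 = 140 W

Q = 140 W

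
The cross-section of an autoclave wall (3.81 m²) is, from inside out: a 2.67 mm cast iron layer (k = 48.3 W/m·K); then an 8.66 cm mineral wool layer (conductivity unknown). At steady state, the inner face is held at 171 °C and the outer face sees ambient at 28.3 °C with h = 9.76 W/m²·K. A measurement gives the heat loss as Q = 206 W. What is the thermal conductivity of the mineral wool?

k = 0.0341 W/m·K

ΣR = ΔT/Q = |171 − 28.3|/206 = 0.6927 K/W
Known resistances:
  R_cast iron = L/(kA) = 0.00267/(48.3·3.81) = 1.451×10^-5 K/W
  R_conv,out = 1/(hA) = 1/(9.76·3.81) = 0.02689 K/W
R_mineral wool = ΣR − ΣR_known = 0.6927 − 0.02690 = 0.6658 K/W
L/(kA) = 0.6658 ⇒ k = 0.0866/(0.6658·3.81) = 0.0341 W/m·K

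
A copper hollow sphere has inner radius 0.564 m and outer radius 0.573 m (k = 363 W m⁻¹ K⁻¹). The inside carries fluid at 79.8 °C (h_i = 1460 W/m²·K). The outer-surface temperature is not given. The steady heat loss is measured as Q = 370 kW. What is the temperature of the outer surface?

Series resistances:
  R_conv,in = 1/(4πr²h) = 1/(4π·0.564²·1460) = 1.713×10^-4 K/W
  R_copper = (1/0.564 − 1/0.573)/(4πk) = 0.02785/(4π·363) = 6.105×10^-6 K/W
ΣR = 1.775×10^-4 K/W
ΔT = Q·ΣR = 3.70×10^5 × 1.775×10^-4 = 65.67 K
Heat flows outward, so T_out = T_in − ΔT = 79.8 − 65.67 = 14.1 °C

T_out = 14.1 °C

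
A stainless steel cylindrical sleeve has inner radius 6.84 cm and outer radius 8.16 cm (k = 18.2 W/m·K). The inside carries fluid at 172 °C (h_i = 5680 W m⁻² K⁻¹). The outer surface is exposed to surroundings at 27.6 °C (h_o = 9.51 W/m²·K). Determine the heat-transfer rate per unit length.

Q' = 697 W/m

Treat each layer as a resistance in series:
  R'_conv,in = 1/(2πr h) = 1/(2π·0.0684·5680) = 4.097×10^-4 m·K/W
  R'_stainless steel = ln(0.0816/0.0684)/(2πk) = 0.1765/(2π·18.2) = 0.001543 m·K/W
  R'_conv,out = 1/(2πr h) = 1/(2π·0.0816·9.51) = 0.2051 m·K/W
ΣR = 4.097×10^-4 + 0.001543 + 0.2051 = 0.2071 m·K/W
Q' = ΔT/ΣR = (172 °C − 27.6 °C)/0.2071 = 697 W/m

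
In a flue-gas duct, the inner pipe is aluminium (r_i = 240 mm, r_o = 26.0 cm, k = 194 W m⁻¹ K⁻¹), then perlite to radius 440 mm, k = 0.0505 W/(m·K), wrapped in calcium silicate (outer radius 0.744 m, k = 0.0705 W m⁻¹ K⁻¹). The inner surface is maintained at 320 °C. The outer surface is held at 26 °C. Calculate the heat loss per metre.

Q' = 103 W/m

Series thermal resistances, inner to outer:
  R'_aluminium = ln(0.260/0.240)/(2πk) = 0.08004/(2π·194) = 6.567×10^-5 m·K/W
  R'_perlite = ln(0.440/0.260)/(2πk) = 0.5261/(2π·0.0505) = 1.658 m·K/W
  R'_calcium silicate = ln(0.744/0.440)/(2πk) = 0.5253/(2π·0.0705) = 1.186 m·K/W
ΣR = 6.567×10^-5 + 1.658 + 1.186 = 2.844 m·K/W
Q' = ΔT/ΣR = (320 °C − 26 °C)/2.844 = 103 W/m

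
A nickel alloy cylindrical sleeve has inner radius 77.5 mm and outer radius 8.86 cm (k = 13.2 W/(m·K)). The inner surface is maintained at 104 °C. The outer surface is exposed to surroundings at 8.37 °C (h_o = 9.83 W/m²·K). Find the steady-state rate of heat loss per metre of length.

Resistance network (inner→outer):
  R'_nickel alloy = ln(0.0886/0.0775)/(2πk) = 0.1339/(2π·13.2) = 0.001614 m·K/W
  R'_conv,out = 1/(2πr h) = 1/(2π·0.0886·9.83) = 0.1827 m·K/W
ΣR = 0.001614 + 0.1827 = 0.1843 m·K/W
Q' = ΔT/ΣR = (104 °C − 8.37 °C)/0.1843 = 519 W/m

Q' = 519 W/m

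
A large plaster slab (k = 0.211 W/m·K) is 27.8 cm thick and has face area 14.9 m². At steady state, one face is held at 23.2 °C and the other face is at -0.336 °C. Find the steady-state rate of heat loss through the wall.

Q = 266 W

Q = kA·ΔT/L = 0.211 × 14.9 × |23.2 °C − -0.336 °C| / 0.278 = 266 W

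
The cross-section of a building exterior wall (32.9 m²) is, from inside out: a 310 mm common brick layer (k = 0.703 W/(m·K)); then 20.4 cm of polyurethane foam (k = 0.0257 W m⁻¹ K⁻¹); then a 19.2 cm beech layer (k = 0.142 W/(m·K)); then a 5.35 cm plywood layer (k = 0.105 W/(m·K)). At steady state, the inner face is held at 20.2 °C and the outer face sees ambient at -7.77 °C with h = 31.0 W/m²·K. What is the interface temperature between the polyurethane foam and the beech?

T = -2.61 °C

Treat each layer as a resistance in series:
  R_common brick = L/(kA) = 0.310/(0.703·32.9) = 0.01340 K/W
  R_polyurethane foam = L/(kA) = 0.204/(0.0257·32.9) = 0.2413 K/W
  R_beech = L/(kA) = 0.192/(0.142·32.9) = 0.04110 K/W
  R_plywood = L/(kA) = 0.0535/(0.105·32.9) = 0.01549 K/W
  R_conv,out = 1/(hA) = 1/(31.0·32.9) = 9.805×10^-4 K/W
ΣR = 0.01340 + 0.2413 + 0.04110 + 0.01549 + 9.805×10^-4 = 0.3123 K/W
Q = ΔT/ΣR = (20.2 °C − -7.77 °C)/0.3123 = 89.56 W
From the inner boundary to the polyurethane foam/beech interface, ΣR_partial = 0.2547 K/W.
T_interface = T_in − Q·ΣR_partial = 20.2 °C − (89.56)(0.2547) = -2.61 °C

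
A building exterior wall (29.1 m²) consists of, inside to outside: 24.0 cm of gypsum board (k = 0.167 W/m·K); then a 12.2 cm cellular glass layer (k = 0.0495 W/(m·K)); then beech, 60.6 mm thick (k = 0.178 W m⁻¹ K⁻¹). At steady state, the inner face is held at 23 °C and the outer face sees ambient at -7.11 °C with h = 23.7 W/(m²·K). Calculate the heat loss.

Treat each layer as a resistance in series:
  R_gypsum board = L/(kA) = 0.240/(0.167·29.1) = 0.04939 K/W
  R_cellular glass = L/(kA) = 0.122/(0.0495·29.1) = 0.08470 K/W
  R_beech = L/(kA) = 0.0606/(0.178·29.1) = 0.01170 K/W
  R_conv,out = 1/(hA) = 1/(23.7·29.1) = 0.001450 K/W
ΣR = 0.04939 + 0.08470 + 0.01170 + 0.001450 = 0.1472 K/W
Q = ΔT/ΣR = (23 °C − -7.11 °C)/0.1472 = 205 W

Q = 205 W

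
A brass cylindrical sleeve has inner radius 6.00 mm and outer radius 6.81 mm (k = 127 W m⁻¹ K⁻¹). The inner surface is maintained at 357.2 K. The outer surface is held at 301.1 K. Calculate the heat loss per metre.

Q' = 2πk·ΔT/ln(r₂/r₁) = 2π × 127 × 56.1 / ln(0.00681/0.00600) = 3.54×10^5 W/m

Q' = 3.54×10^5 W/m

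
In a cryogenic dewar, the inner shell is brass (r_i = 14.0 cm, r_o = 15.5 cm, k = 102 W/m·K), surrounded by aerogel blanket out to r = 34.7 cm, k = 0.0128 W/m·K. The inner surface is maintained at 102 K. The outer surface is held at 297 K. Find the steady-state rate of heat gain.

Q = 8.79 W

Series thermal resistances, inner to outer:
  R_brass = (1/0.140 − 1/0.155)/(4πk) = 0.6912/(4π·102) = 5.393×10^-4 K/W
  R_aerogel blanket = (1/0.155 − 1/0.347)/(4πk) = 3.570/(4π·0.0128) = 22.19 K/W
ΣR = 5.393×10^-4 + 22.19 = 22.19 K/W
Q = ΔT/ΣR = (102 K − 297 K)/22.19 = -8.79 W
(Negative Q ⇒ heat flows inward; heat gain = 8.79 W.)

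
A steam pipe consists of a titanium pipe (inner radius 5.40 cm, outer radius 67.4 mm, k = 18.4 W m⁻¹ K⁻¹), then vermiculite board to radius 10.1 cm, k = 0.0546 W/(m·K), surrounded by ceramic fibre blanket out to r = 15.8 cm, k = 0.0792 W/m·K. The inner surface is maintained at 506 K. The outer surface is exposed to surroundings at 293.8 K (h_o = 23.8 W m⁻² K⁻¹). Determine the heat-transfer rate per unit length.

Treat each layer as a resistance in series:
  R'_titanium = ln(0.0674/0.0540)/(2πk) = 0.2217/(2π·18.4) = 0.001917 m·K/W
  R'_vermiculite board = ln(0.101/0.0674)/(2πk) = 0.4045/(2π·0.0546) = 1.179 m·K/W
  R'_ceramic fibre blanket = ln(0.158/0.101)/(2πk) = 0.4475/(2π·0.0792) = 0.8992 m·K/W
  R'_conv,out = 1/(2πr h) = 1/(2π·0.158·23.8) = 0.04232 m·K/W
ΣR = 0.001917 + 1.179 + 0.8992 + 0.04232 = 2.122 m·K/W
Q' = ΔT/ΣR = (506 K − 293.8 K)/2.122 = 100 W/m

Q' = 100 W/m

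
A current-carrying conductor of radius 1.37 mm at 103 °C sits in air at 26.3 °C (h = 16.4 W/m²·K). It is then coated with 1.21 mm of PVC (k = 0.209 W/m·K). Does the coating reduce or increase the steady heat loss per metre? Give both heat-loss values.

increases: 10.8 → 18.1 W/m

Critical radius for a cylinder: r_cr = k/h = 0.0127 m = 1.27 cm.
Outer radius after coating: r₂ = 0.00137 + 0.00121 = 0.00258 m.
Since r₁ < r_cr and r₂ ≤ r_cr, the coating moves toward the maximum at r_cr — heat loss rises.
Bare: R = 1/(2πr₁h) = 7.084 m·K/W; Q = 76.7/7.084 = 10.8 W/m.
Coated: R = R_cond + R_conv = 4.243 m·K/W; Q = 76.7/4.243 = 18.1 W/m.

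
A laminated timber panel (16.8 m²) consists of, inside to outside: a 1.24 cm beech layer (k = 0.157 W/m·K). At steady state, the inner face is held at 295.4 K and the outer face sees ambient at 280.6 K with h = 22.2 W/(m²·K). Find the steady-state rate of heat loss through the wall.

Q = 2000 W

Treat each layer as a resistance in series:
  R_beech = L/(kA) = 0.0124/(0.157·16.8) = 0.004701 K/W
  R_conv,out = 1/(hA) = 1/(22.2·16.8) = 0.002681 K/W
ΣR = 0.004701 + 0.002681 = 0.007382 K/W
Q = ΔT/ΣR = (295.4 K − 280.6 K)/0.007382 = 2000 W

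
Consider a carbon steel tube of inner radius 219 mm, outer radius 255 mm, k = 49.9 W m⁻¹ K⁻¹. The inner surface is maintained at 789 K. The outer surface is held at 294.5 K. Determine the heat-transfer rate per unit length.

Q' = 1.02×10^6 W/m

Q' = 2πk·ΔT/ln(r₂/r₁) = 2π × 49.9 × 494.5 / ln(0.255/0.219) = 1.02×10^6 W/m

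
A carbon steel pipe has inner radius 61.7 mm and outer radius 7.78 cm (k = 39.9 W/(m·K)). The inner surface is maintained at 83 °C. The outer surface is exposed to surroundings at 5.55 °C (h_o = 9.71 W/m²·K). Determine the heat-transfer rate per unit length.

Resistance network (inner→outer):
  R'_carbon steel = ln(0.0778/0.0617)/(2πk) = 0.2319/(2π·39.9) = 9.248×10^-4 m·K/W
  R'_conv,out = 1/(2πr h) = 1/(2π·0.0778·9.71) = 0.2107 m·K/W
ΣR = 9.248×10^-4 + 0.2107 = 0.2116 m·K/W
Q' = ΔT/ΣR = (83 °C − 5.55 °C)/0.2116 = 366 W/m

Q' = 366 W/m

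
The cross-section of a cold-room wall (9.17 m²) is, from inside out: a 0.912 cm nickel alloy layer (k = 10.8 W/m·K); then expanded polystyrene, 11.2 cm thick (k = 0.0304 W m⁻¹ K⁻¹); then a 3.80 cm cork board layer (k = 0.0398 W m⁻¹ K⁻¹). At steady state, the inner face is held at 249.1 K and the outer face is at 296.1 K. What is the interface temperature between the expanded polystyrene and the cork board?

T = 286.4 K

Series thermal resistances, inner to outer:
  R_nickel alloy = L/(kA) = 0.00912/(10.8·9.17) = 9.209×10^-5 K/W
  R_expanded polystyrene = L/(kA) = 0.112/(0.0304·9.17) = 0.4018 K/W
  R_cork board = L/(kA) = 0.0380/(0.0398·9.17) = 0.1041 K/W
ΣR = 9.209×10^-5 + 0.4018 + 0.1041 = 0.5060 K/W
Q = ΔT/ΣR = (249.1 K − 296.1 K)/0.5060 = -92.89 W
From the inner boundary to the expanded polystyrene/cork board interface, ΣR_partial = 0.4019 K/W.
T_interface = T_in − Q·ΣR_partial = 249.1 K − (-92.89)(0.4019) = 286.4 K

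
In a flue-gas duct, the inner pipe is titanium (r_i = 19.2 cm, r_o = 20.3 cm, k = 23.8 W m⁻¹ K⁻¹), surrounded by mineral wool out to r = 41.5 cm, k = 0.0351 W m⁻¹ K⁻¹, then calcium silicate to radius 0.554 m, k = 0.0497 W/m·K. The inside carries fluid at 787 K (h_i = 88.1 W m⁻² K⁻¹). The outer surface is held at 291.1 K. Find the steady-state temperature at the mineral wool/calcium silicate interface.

Treat each layer as a resistance in series:
  R'_conv,in = 1/(2πr h) = 1/(2π·0.192·88.1) = 0.009409 m·K/W
  R'_titanium = ln(0.203/0.192)/(2πk) = 0.05571/(2π·23.8) = 3.725×10^-4 m·K/W
  R'_mineral wool = ln(0.415/0.203)/(2πk) = 0.7151/(2π·0.0351) = 3.242 m·K/W
  R'_calcium silicate = ln(0.554/0.415)/(2πk) = 0.2889/(2π·0.0497) = 0.9251 m·K/W
ΣR = 0.009409 + 3.725×10^-4 + 3.242 + 0.9251 = 4.177 m·K/W
Q' = ΔT/ΣR = (787 K − 291.1 K)/4.177 = 118.7 W/m
From the inner boundary to the mineral wool/calcium silicate interface, ΣR_partial = 3.252 m·K/W.
T_interface = T_in − Q'·ΣR_partial = 787 K − (118.7)(3.252) = 401 K

T = 401 K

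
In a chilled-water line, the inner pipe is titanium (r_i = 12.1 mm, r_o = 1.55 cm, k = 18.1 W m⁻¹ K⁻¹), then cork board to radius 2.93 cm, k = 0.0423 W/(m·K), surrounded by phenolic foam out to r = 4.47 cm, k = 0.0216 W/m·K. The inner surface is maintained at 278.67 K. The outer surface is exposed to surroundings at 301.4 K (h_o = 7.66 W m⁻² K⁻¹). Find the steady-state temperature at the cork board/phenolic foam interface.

T = 287.8 K

Resistance network (inner→outer):
  R'_titanium = ln(0.0155/0.0121)/(2πk) = 0.2476/(2π·18.1) = 0.002177 m·K/W
  R'_cork board = ln(0.0293/0.0155)/(2πk) = 0.6367/(2π·0.0423) = 2.396 m·K/W
  R'_phenolic foam = ln(0.0447/0.0293)/(2πk) = 0.4224/(2π·0.0216) = 3.112 m·K/W
  R'_conv,out = 1/(2πr h) = 1/(2π·0.0447·7.66) = 0.4648 m·K/W
ΣR = 0.002177 + 2.396 + 3.112 + 0.4648 = 5.975 m·K/W
Q' = ΔT/ΣR = (278.67 K − 301.4 K)/5.975 = -3.804 W/m
From the inner boundary to the cork board/phenolic foam interface, ΣR_partial = 2.398 m·K/W.
T_interface = T_in − Q'·ΣR_partial = 278.67 K − (-3.804)(2.398) = 287.8 K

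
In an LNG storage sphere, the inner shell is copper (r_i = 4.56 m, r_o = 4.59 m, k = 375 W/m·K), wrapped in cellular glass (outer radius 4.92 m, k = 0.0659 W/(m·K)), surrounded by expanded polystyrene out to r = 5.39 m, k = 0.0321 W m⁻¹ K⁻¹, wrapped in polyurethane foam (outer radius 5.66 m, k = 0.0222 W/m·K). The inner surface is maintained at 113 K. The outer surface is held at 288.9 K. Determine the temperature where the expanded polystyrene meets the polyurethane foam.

Resistance network (inner→outer):
  R_copper = (1/4.56 − 1/4.59)/(4πk) = 0.001433/(4π·375) = 3.042×10^-7 K/W
  R_cellular glass = (1/4.59 − 1/4.92)/(4πk) = 0.01461/(4π·0.0659) = 0.01765 K/W
  R_expanded polystyrene = (1/4.92 − 1/5.39)/(4πk) = 0.01772/(4π·0.0321) = 0.04394 K/W
  R_polyurethane foam = (1/5.39 − 1/5.66)/(4πk) = 0.008850/(4π·0.0222) = 0.03172 K/W
ΣR = 3.042×10^-7 + 0.01765 + 0.04394 + 0.03172 = 0.09331 K/W
Q = ΔT/ΣR = (113 K − 288.9 K)/0.09331 = -1885 W
From the inner boundary to the expanded polystyrene/polyurethane foam interface, ΣR_partial = 0.06159 K/W.
T_interface = T_in − Q·ΣR_partial = 113 K − (-1885)(0.06159) = 229.1 K

T = 229.1 K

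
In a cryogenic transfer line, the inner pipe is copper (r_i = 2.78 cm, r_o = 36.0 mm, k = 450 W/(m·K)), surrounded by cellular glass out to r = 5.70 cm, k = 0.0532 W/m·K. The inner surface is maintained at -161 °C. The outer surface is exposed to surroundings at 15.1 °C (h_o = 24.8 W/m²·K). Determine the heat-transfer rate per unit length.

Q' = 118 W/m

Series thermal resistances, inner to outer:
  R'_copper = ln(0.0360/0.0278)/(2πk) = 0.2585/(2π·450) = 9.142×10^-5 m·K/W
  R'_cellular glass = ln(0.0570/0.0360)/(2πk) = 0.4595/(2π·0.0532) = 1.375 m·K/W
  R'_conv,out = 1/(2πr h) = 1/(2π·0.0570·24.8) = 0.1126 m·K/W
ΣR = 9.142×10^-5 + 1.375 + 0.1126 = 1.488 m·K/W
Q' = ΔT/ΣR = (-161 °C − 15.1 °C)/1.488 = -118 W/m
(Negative Q' ⇒ heat flows inward; heat gain = 118 W/m.)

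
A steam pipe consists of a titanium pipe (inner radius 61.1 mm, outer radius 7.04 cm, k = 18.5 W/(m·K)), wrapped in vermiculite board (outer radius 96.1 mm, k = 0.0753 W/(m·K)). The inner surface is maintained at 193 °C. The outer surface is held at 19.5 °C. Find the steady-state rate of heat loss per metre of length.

Treat each layer as a resistance in series:
  R'_titanium = ln(0.0704/0.0611)/(2πk) = 0.1417/(2π·18.5) = 0.001219 m·K/W
  R'_vermiculite board = ln(0.0961/0.0704)/(2πk) = 0.3112/(2π·0.0753) = 0.6577 m·K/W
ΣR = 0.001219 + 0.6577 = 0.6589 m·K/W
Q' = ΔT/ΣR = (193 °C − 19.5 °C)/0.6589 = 263 W/m

Q' = 263 W/m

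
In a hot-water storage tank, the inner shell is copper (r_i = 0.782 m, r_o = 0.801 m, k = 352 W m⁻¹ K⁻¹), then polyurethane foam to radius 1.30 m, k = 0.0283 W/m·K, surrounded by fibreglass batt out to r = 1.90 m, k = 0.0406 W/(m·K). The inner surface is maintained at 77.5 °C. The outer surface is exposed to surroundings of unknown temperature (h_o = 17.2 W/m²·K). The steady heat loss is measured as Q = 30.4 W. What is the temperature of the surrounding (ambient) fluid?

Sum the resistances:
  R_copper = (1/0.782 − 1/0.801)/(4πk) = 0.03033/(4π·352) = 6.857×10^-6 K/W
  R_polyurethane foam = (1/0.801 − 1/1.30)/(4πk) = 0.4792/(4π·0.0283) = 1.347 K/W
  R_fibreglass batt = (1/1.30 − 1/1.90)/(4πk) = 0.2429/(4π·0.0406) = 0.4761 K/W
  R_conv,out = 1/(4πr²h) = 1/(4π·1.90²·17.2) = 0.001282 K/W
ΣR = 1.825 K/W
ΔT = Q·ΣR = 30.4 × 1.825 = 55.48 K
Heat flows outward, so T_out = T_in − ΔT = 77.5 − 55.48 = 22.0 °C

T_out = 22.0 °C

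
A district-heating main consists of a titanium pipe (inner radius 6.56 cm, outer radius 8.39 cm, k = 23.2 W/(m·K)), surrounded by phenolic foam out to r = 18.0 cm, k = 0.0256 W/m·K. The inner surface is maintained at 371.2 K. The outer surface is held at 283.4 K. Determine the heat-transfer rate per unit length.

Q' = 18.5 W/m

Resistance network (inner→outer):
  R'_titanium = ln(0.0839/0.0656)/(2πk) = 0.2460/(2π·23.2) = 0.001688 m·K/W
  R'_phenolic foam = ln(0.180/0.0839)/(2πk) = 0.7633/(2π·0.0256) = 4.746 m·K/W
ΣR = 0.001688 + 4.746 = 4.748 m·K/W
Q' = ΔT/ΣR = (371.2 K − 283.4 K)/4.748 = 18.5 W/m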